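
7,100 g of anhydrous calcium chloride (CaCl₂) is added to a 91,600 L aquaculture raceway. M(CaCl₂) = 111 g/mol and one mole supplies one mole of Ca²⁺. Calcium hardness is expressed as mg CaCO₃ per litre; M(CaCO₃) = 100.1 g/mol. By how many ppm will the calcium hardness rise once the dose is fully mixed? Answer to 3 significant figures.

Moles of Ca²⁺: 7,100 g ÷ 111 g/mol = 63.96 mol.
As CaCO₃: 63.96 mol × 100.1 g/mol = 6403 g.
Rise: 6403 g / 91,600 L × 1000 = 69.9 mg/L.

69.9 ppm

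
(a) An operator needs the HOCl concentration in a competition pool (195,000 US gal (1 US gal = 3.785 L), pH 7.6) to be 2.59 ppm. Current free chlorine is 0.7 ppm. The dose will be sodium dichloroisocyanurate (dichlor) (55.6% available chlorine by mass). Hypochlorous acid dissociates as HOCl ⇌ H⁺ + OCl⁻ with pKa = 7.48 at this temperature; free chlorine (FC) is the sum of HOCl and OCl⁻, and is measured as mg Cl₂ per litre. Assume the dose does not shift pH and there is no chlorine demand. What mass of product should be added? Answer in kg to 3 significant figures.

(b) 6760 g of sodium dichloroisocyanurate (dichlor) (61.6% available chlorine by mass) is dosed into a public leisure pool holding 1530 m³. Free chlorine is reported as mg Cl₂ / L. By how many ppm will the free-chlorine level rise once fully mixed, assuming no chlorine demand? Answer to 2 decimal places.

(a) 7.04 kg; (b) 2.72 ppm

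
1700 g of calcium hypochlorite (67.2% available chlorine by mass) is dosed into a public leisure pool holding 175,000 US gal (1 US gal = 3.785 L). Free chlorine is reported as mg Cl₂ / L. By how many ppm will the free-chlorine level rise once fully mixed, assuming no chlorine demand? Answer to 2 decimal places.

1.72 ppm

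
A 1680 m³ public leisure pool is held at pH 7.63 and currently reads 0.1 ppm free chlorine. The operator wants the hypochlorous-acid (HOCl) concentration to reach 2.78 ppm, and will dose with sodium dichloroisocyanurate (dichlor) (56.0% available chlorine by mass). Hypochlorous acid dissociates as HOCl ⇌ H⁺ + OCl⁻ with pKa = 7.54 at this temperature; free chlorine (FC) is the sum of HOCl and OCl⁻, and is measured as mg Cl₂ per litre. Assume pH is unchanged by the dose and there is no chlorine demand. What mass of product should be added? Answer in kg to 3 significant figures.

Volume: 1680 m³ = 1,680,000 L.
[OCl⁻]/[HOCl] = 10^(pH − pKa) = 10^(7.63 − 7.54) = 1.23; fraction as HOCl = 1/(1 + 1.23) = 0.4484.
Free chlorine required for 2.78 ppm HOCl: 2.78 / 0.4484 = 6.2 ppm.
FC to add: 6.2 − 0.1 = 6.1 mg/L as Cl₂.
Cl₂ equivalent: 6.1 mg/L × 1,680,000 L = 10,250 g.
Product at 56.0% available Cl: 10,250 / 0.56 = 18,300 g.

18.3 kg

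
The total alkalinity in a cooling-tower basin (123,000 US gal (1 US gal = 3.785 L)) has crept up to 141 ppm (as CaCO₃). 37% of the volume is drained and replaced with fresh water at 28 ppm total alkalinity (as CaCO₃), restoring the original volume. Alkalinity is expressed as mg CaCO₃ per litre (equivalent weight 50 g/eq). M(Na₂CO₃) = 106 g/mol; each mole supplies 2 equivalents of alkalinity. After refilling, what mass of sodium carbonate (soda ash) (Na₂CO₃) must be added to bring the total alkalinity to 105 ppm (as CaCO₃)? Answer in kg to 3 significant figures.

2.87 kg

Volume: 123,000 US gal × 3.785 L/gal = 465,555 L.
After draining 37% and refilling: 141 × 0.63 + 28 × 0.37 = 99.19 ppm.
Deficit to target: 105 − 99.19 = 5.81 mg/L.
As CaCO₃: 5.81 mg/L × 465,555 L = 2705 g; ÷ 50 g/eq ÷ 2 = 27.05 mol Na₂CO₃.
Mass: 27.05 × 106 = 2867 g.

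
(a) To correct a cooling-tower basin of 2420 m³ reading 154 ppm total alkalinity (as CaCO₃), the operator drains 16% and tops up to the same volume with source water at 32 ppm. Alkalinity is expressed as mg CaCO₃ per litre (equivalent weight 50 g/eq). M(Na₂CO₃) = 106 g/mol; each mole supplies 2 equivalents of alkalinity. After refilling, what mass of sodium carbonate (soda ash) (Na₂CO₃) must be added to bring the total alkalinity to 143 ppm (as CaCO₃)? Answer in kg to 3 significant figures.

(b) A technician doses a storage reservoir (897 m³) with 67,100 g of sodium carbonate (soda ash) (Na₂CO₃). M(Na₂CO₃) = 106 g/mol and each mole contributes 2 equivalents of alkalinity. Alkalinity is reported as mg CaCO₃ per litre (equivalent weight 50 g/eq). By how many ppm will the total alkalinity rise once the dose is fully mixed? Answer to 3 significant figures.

(a) Volume: 2420 m³ = 2,420,000 L.
(a) After draining 16% and refilling: 154 × 0.84 + 32 × 0.16 = 134.48 ppm.
(a) Deficit to target: 143 − 134.48 = 8.52 mg/L.
(a) As CaCO₃: 8.52 mg/L × 2,420,000 L = 20,620 g; ÷ 50 g/eq ÷ 2 = 206.2 mol Na₂CO₃.
(a) Mass: 206.2 × 106 = 21,860 g.

(b) Volume: 897 m³ = 897,000 L.
(b) Moles of Na₂CO₃: 67,100 g ÷ 106 g/mol = 633 mol → 1266 eq of alkalinity.
(b) As CaCO₃: 1266 eq × 50 g/eq = 63,300 g.
(b) Rise: 63,300 g / 897,000 L × 1000 = 70.57 mg/L.

(a) 21.9 kg; (b) 70.6 ppm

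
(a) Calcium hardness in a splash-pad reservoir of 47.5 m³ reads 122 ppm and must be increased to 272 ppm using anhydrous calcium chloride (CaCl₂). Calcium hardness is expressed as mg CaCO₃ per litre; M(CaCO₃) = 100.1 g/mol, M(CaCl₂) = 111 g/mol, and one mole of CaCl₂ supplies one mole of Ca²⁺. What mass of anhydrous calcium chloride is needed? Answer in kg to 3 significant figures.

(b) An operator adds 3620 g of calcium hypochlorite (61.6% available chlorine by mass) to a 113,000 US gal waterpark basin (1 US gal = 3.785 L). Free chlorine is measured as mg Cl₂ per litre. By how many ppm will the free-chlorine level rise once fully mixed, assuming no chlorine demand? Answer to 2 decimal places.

(a) Volume: 47.5 m³ = 47,500 L.
(a) Hardness to add: (272 − 122) = 150 mg/L as CaCO₃ × 47,500 L = 7125 g as CaCO₃.
(a) Moles of Ca²⁺ (1 mol Ca²⁺ ≡ 1 mol CaCO₃): 7125 / 100.1 g/mol = 71.18 mol.
(a) Mass of CaCl₂: 71.18 × 111 = 7901 g.

(b) Volume: 113,000 US gal × 3.785 L/gal = 427,705 L.
(b) Available chlorine delivered: 3620 g × 0.616 = 2230 g as Cl₂.
(b) Concentration rise: 2230 g / 427,705 L = 5.214 mg/L = 5.21 ppm.

(a) 7.90 kg; (b) 5.21 ppm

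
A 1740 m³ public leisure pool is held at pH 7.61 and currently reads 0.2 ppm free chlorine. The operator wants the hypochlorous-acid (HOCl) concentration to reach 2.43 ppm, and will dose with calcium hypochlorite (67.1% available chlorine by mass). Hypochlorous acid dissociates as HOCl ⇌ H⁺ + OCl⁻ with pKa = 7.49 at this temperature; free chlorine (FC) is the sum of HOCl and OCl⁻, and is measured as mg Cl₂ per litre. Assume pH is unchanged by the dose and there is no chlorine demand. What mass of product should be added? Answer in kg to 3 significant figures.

Volume: 1740 m³ = 1,740,000 L.
[OCl⁻]/[HOCl] = 10^(pH − pKa) = 10^(7.61 − 7.49) = 1.318; fraction as HOCl = 1/(1 + 1.318) = 0.4314.
Free chlorine required for 2.43 ppm HOCl: 2.43 / 0.4314 = 5.633 ppm.
FC to add: 5.633 − 0.2 = 5.433 mg/L as Cl₂.
Cl₂ equivalent: 5.433 mg/L × 1,740,000 L = 9454 g.
Product at 67.1% available Cl: 9454 / 0.671 = 14,090 g.

14.1 kg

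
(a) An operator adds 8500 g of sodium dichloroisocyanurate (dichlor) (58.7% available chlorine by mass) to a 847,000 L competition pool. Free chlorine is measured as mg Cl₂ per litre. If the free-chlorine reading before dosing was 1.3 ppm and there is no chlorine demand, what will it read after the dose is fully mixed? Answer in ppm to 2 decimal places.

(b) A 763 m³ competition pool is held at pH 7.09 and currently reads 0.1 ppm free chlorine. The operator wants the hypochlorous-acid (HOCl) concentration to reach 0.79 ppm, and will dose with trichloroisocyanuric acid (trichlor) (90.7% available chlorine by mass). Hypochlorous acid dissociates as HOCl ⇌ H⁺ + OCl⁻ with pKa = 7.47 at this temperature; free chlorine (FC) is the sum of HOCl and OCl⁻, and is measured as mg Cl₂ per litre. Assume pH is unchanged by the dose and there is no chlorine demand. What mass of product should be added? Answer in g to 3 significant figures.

(a) 7.19 ppm; (b) 857 g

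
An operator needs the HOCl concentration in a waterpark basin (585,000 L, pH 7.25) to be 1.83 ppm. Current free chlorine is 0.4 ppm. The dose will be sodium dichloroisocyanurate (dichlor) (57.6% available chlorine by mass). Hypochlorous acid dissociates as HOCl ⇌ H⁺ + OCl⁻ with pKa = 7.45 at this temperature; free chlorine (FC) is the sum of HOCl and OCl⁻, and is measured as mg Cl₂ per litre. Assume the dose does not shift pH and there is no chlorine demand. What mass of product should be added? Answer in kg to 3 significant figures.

[OCl⁻]/[HOCl] = 10^(pH − pKa) = 10^(7.25 − 7.45) = 0.631; fraction as HOCl = 1/(1 + 0.631) = 0.6131.
Free chlorine required for 1.83 ppm HOCl: 1.83 / 0.6131 = 2.985 ppm.
FC to add: 2.985 − 0.4 = 2.585 mg/L as Cl₂.
Cl₂ equivalent: 2.585 mg/L × 585,000 L = 1512 g.
Product at 57.6% available Cl: 1512 / 0.576 = 2625 g.

2.63 kg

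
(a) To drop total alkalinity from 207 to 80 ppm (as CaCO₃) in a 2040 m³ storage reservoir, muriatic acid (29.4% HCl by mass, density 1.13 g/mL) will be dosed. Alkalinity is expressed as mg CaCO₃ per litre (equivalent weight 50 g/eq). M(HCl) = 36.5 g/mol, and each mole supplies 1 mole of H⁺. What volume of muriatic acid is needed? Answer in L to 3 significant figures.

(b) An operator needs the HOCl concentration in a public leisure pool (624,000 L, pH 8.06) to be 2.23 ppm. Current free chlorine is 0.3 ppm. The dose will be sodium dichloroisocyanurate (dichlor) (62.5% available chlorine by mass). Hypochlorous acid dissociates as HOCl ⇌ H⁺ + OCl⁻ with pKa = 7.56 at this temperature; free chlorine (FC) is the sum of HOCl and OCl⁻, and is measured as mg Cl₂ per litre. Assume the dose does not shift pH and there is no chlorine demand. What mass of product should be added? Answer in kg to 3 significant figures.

(a) Volume: 2040 m³ = 2,040,000 L.
(a) Alkalinity to neutralize: (207 − 80) = 127 mg/L as CaCO₃ × 2,040,000 L = 259,100 g as CaCO₃.
(a) Equivalents of H⁺ required: 259,100 ÷ 50 g/eq = 5182 eq = 5182 mol HCl.
(a) Mass of HCl: 5182 × 36.5 = 189,100 g.
(a) Mass of 29.4% solution: 189,100 / 0.294 = 643,300 g.
(a) Volume: 643,300 g ÷ 1.13 g/mL = 569,300 mL.

(b) [OCl⁻]/[HOCl] = 10^(pH − pKa) = 10^(8.06 − 7.56) = 3.162; fraction as HOCl = 1/(1 + 3.162) = 0.2403.
(b) Free chlorine required for 2.23 ppm HOCl: 2.23 / 0.2403 = 9.282 ppm.
(b) FC to add: 9.282 − 0.3 = 8.982 mg/L as Cl₂.
(b) Cl₂ equivalent: 8.982 mg/L × 624,000 L = 5605 g.
(b) Product at 62.5% available Cl: 5605 / 0.625 = 8968 g.

(a) 569 L; (b) 8.97 kg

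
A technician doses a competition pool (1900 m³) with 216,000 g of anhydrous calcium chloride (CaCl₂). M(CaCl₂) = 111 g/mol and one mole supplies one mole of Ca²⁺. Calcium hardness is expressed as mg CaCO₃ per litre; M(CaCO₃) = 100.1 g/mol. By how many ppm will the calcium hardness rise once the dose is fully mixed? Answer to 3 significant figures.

Volume: 1900 m³ = 1,900,000 L.
Moles of Ca²⁺: 216,000 g ÷ 111 g/mol = 1946 mol.
As CaCO₃: 1946 mol × 100.1 g/mol = 194,800 g.
Rise: 194,800 g / 1,900,000 L × 1000 = 102.5 mg/L.

103 ppm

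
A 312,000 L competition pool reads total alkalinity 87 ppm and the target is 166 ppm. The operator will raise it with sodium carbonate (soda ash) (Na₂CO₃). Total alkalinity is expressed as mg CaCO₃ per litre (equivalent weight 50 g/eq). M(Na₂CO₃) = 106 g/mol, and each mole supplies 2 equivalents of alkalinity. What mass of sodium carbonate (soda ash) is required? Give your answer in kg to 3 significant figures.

26.1 kg

Alkalinity to add: (166 − 87) = 79 mg/L as CaCO₃ × 312,000 L = 24,650 g as CaCO₃.
Equivalents: 24,650 g ÷ 50 g/eq = 493 eq.
Each mole of Na₂CO₃ supplies 2 eq, so 493 / 2 = 246.5 mol.
Mass: 246.5 mol × 106 g/mol = 26,130 g.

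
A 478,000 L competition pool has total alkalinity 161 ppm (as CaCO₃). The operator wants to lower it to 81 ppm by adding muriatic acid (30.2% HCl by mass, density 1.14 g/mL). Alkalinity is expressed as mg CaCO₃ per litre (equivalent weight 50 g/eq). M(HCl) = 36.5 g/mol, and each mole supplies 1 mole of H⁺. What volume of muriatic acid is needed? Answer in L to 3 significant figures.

81.1 L

Alkalinity to neutralize: (161 − 81) = 80 mg/L as CaCO₃ × 478,000 L = 38,240 g as CaCO₃.
Equivalents of H⁺ required: 38,240 ÷ 50 g/eq = 764.8 eq = 764.8 mol HCl.
Mass of HCl: 764.8 × 36.5 = 27,920 g.
Mass of 30.2% solution: 27,920 / 0.302 = 92,430 g.
Volume: 92,430 g ÷ 1.14 g/mL = 81,080 mL.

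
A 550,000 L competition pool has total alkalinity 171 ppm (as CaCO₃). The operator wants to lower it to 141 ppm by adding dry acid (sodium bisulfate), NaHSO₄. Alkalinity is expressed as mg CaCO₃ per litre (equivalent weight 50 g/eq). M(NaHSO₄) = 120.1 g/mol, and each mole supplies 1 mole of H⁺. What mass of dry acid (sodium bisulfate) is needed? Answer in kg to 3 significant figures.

39.6 kg

Alkalinity to neutralize: (171 − 141) = 30 mg/L as CaCO₃ × 550,000 L = 16,500 g as CaCO₃.
Equivalents of H⁺ required: 16,500 ÷ 50 g/eq = 330 eq = 330 mol NaHSO₄.
Mass of NaHSO₄: 330 × 120.1 = 39,630 g.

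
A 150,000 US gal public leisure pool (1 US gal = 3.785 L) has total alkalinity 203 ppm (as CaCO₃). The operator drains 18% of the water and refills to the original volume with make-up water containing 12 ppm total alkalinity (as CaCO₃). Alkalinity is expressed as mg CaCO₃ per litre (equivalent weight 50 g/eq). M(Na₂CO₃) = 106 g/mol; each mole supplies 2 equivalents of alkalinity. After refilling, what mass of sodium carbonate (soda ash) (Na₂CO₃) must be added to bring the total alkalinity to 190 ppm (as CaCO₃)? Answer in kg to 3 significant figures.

12.9 kg

Volume: 150,000 US gal × 3.785 L/gal = 567,750 L.
After draining 18% and refilling: 203 × 0.82 + 12 × 0.18 = 168.62 ppm.
Deficit to target: 190 − 168.62 = 21.38 mg/L.
As CaCO₃: 21.38 mg/L × 567,750 L = 12,140 g; ÷ 50 g/eq ÷ 2 = 121.4 mol Na₂CO₃.
Mass: 121.4 × 106 = 12,870 g.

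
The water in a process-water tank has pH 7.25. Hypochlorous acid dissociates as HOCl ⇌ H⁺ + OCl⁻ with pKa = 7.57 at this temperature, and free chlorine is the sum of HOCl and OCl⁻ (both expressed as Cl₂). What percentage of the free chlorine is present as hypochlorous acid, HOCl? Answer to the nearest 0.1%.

67.6%

[OCl⁻]/[HOCl] = 10^(pH − pKa) = 10^(7.25 − 7.57) = 10^-0.32 = 0.4786.
Fraction as HOCl = 1 / (1 + 0.4786) = 0.6763.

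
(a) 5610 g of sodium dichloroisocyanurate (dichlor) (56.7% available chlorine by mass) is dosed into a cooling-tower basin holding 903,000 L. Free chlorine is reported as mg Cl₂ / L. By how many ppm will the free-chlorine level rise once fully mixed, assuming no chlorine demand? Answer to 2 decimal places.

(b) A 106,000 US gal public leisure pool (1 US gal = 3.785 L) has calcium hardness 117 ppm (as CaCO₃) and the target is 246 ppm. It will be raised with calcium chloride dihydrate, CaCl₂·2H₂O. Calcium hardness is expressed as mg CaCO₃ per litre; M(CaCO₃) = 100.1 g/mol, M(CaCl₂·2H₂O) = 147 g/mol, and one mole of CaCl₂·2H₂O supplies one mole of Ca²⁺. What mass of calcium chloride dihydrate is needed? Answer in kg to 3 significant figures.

(a) 3.52 ppm; (b) 76.0 kg

(a) Available chlorine delivered: 5610 g × 0.567 = 3181 g as Cl₂.
(a) Concentration rise: 3181 g / 903,000 L = 3.523 mg/L = 3.52 ppm.

(b) Volume: 106,000 US gal × 3.785 L/gal = 401,210 L.
(b) Hardness to add: (246 − 117) = 129 mg/L as CaCO₃ × 401,210 L = 51,760 g as CaCO₃.
(b) Moles of Ca²⁺ (1 mol Ca²⁺ ≡ 1 mol CaCO₃): 51,760 / 100.1 g/mol = 517 mol.
(b) Mass of CaCl₂·2H₂O: 517 × 147 = 76,010 g.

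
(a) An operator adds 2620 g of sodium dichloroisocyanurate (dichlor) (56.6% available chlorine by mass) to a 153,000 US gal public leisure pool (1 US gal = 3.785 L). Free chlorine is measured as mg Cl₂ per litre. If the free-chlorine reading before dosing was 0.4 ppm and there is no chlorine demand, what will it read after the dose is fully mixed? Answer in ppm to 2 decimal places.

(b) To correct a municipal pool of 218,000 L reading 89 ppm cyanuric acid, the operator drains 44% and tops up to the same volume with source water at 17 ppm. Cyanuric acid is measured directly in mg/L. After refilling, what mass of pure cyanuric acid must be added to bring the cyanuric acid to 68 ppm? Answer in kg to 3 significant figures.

(a) 2.96 ppm; (b) 2.33 kg

(a) Volume: 153,000 US gal × 3.785 L/gal = 579,105 L.
(a) Available chlorine delivered: 2620 g × 0.566 = 1483 g as Cl₂.
(a) Concentration rise: 1483 g / 579,105 L = 2.561 mg/L = 2.56 ppm.
(a) Final FC: 0.4 + 2.56 = 2.96 ppm.

(b) After draining 44% and refilling: 89 × 0.56 + 17 × 0.44 = 57.32 ppm.
(b) Deficit to target: 68 − 57.32 = 10.68 mg/L.
(b) Mass: 10.68 mg/L × 218,000 L = 2328 g cyanuric acid.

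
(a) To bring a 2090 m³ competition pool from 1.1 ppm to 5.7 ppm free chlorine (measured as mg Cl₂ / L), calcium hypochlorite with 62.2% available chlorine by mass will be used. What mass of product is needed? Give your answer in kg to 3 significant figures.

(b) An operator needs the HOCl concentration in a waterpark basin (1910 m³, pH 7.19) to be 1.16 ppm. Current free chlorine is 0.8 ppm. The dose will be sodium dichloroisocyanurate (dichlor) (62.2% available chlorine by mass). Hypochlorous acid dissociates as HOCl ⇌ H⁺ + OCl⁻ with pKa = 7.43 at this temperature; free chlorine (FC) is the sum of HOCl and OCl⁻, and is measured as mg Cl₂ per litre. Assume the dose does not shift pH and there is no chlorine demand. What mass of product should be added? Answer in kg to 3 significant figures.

(a) 15.5 kg; (b) 3.16 kg

(a) Volume: 2090 m³ = 2,090,000 L.
(a) Chlorine deficit: 5.7 − 1.1 = 4.6 ppm = 4.6 mg/L as Cl₂.
(a) Cl₂ equivalent needed: 4.6 mg/L × 2,090,000 L = 9,614,000 mg = 9614 g.
(a) Product at 62.2% available chlorine: 9614 / 0.622 = 15,460 g.

(b) Volume: 1910 m³ = 1,910,000 L.
(b) [OCl⁻]/[HOCl] = 10^(pH − pKa) = 10^(7.19 − 7.43) = 0.5754; fraction as HOCl = 1/(1 + 0.5754) = 0.6347.
(b) Free chlorine required for 1.16 ppm HOCl: 1.16 / 0.6347 = 1.828 ppm.
(b) FC to add: 1.828 − 0.8 = 1.028 mg/L as Cl₂.
(b) Cl₂ equivalent: 1.028 mg/L × 1,910,000 L = 1963 g.
(b) Product at 62.2% available Cl: 1963 / 0.622 = 3155 g.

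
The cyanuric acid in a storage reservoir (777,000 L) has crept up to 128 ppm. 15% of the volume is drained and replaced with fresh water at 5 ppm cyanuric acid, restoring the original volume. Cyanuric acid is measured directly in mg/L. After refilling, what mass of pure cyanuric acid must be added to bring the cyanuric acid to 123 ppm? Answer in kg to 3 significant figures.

10.5 kg

After draining 15% and refilling: 128 × 0.85 + 5 × 0.15 = 109.55 ppm.
Deficit to target: 123 − 109.55 = 13.45 mg/L.
Mass: 13.45 mg/L × 777,000 L = 10,450 g cyanuric acid.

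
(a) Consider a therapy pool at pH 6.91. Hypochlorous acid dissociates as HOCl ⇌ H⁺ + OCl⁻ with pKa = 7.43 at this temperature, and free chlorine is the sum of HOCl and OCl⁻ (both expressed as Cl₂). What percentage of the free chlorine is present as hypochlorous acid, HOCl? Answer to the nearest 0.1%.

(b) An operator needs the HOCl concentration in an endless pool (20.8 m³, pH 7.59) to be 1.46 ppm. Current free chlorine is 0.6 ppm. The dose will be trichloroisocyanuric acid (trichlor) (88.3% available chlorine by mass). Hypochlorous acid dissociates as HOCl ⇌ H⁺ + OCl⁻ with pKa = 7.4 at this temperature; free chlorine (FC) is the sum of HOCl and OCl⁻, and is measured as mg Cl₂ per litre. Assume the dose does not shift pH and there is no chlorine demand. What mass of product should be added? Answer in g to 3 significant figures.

(a) 76.8%; (b) 73.5 g

(a) [OCl⁻]/[HOCl] = 10^(pH − pKa) = 10^(6.91 − 7.43) = 10^-0.52 = 0.302.
(a) Fraction as HOCl = 1 / (1 + 0.302) = 0.7681.

(b) Volume: 20.8 m³ = 20,800 L.
(b) [OCl⁻]/[HOCl] = 10^(pH − pKa) = 10^(7.59 − 7.4) = 1.549; fraction as HOCl = 1/(1 + 1.549) = 0.3923.
(b) Free chlorine required for 1.46 ppm HOCl: 1.46 / 0.3923 = 3.721 ppm.
(b) FC to add: 3.721 − 0.6 = 3.121 mg/L as Cl₂.
(b) Cl₂ equivalent: 3.121 mg/L × 20,800 L = 64.92 g.
(b) Product at 88.3% available Cl: 64.92 / 0.883 = 73.52 g.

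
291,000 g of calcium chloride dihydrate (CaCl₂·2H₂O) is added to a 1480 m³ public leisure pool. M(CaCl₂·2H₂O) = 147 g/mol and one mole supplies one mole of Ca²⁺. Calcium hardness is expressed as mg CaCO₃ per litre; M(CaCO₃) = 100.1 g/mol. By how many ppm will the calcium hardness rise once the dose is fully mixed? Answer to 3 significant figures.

Volume: 1480 m³ = 1,480,000 L.
Moles of Ca²⁺: 291,000 g ÷ 147 g/mol = 1980 mol.
As CaCO₃: 1980 mol × 100.1 g/mol = 198,200 g.
Rise: 198,200 g / 1,480,000 L × 1000 = 133.9 mg/L.

134 ppm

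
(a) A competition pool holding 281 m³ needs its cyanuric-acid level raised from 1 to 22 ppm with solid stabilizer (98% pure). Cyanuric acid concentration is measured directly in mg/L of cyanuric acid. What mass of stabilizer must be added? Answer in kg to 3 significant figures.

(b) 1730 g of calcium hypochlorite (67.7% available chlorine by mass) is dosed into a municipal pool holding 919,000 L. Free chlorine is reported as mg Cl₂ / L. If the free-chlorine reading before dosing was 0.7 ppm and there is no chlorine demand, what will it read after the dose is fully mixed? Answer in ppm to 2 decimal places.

(a) Volume: 281 m³ = 281,000 L.
(a) CYA to add: (22 − 1) = 21 mg/L × 281,000 L = 5901 g cyanuric acid.
(a) At 98% purity: 5901 / 0.98 = 6021 g product.

(b) Available chlorine delivered: 1730 g × 0.677 = 1171 g as Cl₂.
(b) Concentration rise: 1171 g / 919,000 L = 1.274 mg/L = 1.27 ppm.
(b) Final FC: 0.7 + 1.27 = 1.97 ppm.

(a) 6.02 kg; (b) 1.97 ppm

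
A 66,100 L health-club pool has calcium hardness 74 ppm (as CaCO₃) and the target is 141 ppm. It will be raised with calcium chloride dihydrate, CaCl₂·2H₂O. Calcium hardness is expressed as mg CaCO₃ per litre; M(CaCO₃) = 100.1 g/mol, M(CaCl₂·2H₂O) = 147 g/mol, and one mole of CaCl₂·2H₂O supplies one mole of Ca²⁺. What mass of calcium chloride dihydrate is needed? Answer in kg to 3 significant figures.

Hardness to add: (141 − 74) = 67 mg/L as CaCO₃ × 66,100 L = 4429 g as CaCO₃.
Moles of Ca²⁺ (1 mol Ca²⁺ ≡ 1 mol CaCO₃): 4429 / 100.1 g/mol = 44.24 mol.
Mass of CaCl₂·2H₂O: 44.24 × 147 = 6504 g.

6.50 kg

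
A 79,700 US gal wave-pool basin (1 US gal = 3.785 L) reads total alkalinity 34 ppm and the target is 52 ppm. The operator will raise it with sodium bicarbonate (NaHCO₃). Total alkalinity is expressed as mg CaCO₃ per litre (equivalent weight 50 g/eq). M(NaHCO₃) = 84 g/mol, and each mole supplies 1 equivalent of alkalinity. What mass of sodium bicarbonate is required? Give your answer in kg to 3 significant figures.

9.12 kg

Volume: 79,700 US gal × 3.785 L/gal = 301,664 L.
Alkalinity to add: (52 − 34) = 18 mg/L as CaCO₃ × 301,664 L = 5430 g as CaCO₃.
Equivalents: 5430 g ÷ 50 g/eq = 108.6 eq.
NaHCO₃ supplies 1 eq per mole → 108.6 mol.
Mass: 108.6 mol × 84 g/mol = 9122 g.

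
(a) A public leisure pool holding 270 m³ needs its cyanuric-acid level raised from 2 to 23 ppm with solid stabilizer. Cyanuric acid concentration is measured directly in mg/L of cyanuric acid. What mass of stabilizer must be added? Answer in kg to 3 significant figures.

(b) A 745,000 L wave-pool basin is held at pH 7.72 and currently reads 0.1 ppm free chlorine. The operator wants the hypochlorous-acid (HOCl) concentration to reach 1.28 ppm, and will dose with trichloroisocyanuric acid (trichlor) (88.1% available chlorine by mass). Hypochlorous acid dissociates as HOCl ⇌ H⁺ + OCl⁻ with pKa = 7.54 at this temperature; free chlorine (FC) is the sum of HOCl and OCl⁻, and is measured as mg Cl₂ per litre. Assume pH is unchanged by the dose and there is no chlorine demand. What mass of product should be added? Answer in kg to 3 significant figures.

(a) 5.67 kg; (b) 2.64 kg

(a) Volume: 270 m³ = 270,000 L.
(a) CYA to add: (23 − 2) = 21 mg/L × 270,000 L = 5670 g cyanuric acid.

(b) [OCl⁻]/[HOCl] = 10^(pH − pKa) = 10^(7.72 − 7.54) = 1.514; fraction as HOCl = 1/(1 + 1.514) = 0.3978.
(b) Free chlorine required for 1.28 ppm HOCl: 1.28 / 0.3978 = 3.217 ppm.
(b) FC to add: 3.217 − 0.1 = 3.117 mg/L as Cl₂.
(b) Cl₂ equivalent: 3.117 mg/L × 745,000 L = 2322 g.
(b) Product at 88.1% available Cl: 2322 / 0.881 = 2636 g.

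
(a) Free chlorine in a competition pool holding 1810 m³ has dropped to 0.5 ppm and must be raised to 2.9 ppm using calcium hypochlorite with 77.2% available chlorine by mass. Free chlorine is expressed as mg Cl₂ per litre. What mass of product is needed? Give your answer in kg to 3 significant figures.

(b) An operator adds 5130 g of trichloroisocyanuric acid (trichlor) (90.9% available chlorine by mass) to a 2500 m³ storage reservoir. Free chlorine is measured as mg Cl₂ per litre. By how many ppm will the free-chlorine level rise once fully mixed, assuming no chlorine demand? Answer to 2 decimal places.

(a) 5.63 kg; (b) 1.87 ppm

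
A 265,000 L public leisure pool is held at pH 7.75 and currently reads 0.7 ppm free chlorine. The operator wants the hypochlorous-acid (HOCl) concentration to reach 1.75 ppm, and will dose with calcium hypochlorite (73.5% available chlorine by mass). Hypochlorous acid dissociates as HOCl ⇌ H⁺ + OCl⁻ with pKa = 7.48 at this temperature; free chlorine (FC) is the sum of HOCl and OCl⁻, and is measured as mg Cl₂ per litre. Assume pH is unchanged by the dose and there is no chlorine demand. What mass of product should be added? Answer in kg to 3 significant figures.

[OCl⁻]/[HOCl] = 10^(pH − pKa) = 10^(7.75 − 7.48) = 1.862; fraction as HOCl = 1/(1 + 1.862) = 0.3494.
Free chlorine required for 1.75 ppm HOCl: 1.75 / 0.3494 = 5.009 ppm.
FC to add: 5.009 − 0.7 = 4.309 mg/L as Cl₂.
Cl₂ equivalent: 4.309 mg/L × 265,000 L = 1142 g.
Product at 73.5% available Cl: 1142 / 0.735 = 1553 g.

1.55 kg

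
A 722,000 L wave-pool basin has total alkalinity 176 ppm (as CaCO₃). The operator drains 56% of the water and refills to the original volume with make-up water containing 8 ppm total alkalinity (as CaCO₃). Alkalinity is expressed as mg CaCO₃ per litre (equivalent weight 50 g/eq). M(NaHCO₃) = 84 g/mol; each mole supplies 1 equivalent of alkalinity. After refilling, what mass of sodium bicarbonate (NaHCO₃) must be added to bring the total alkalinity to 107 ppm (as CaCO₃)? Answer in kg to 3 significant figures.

30.4 kg

After draining 56% and refilling: 176 × 0.44 + 8 × 0.56 = 81.92 ppm.
Deficit to target: 107 − 81.92 = 25.08 mg/L.
As CaCO₃: 25.08 mg/L × 722,000 L = 18,110 g; ÷ 50 g/eq ÷ 1 = 362.2 mol NaHCO₃.
Mass: 362.2 × 84 = 30,420 g.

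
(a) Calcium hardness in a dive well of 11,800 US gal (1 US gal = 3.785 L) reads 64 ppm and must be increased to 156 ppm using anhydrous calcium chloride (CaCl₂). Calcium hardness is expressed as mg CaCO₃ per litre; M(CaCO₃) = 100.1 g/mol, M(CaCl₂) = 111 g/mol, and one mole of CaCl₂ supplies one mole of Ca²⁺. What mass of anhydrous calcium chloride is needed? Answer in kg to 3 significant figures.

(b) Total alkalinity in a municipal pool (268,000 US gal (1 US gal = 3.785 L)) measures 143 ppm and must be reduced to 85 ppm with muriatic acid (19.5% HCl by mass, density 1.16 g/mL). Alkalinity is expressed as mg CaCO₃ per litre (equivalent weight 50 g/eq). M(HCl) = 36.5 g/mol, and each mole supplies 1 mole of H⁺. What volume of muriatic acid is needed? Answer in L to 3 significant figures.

(a) Volume: 11,800 US gal × 3.785 L/gal = 44,663 L.
(a) Hardness to add: (156 − 64) = 92 mg/L as CaCO₃ × 44,663 L = 4109 g as CaCO₃.
(a) Moles of Ca²⁺ (1 mol Ca²⁺ ≡ 1 mol CaCO₃): 4109 / 100.1 g/mol = 41.05 mol.
(a) Mass of CaCl₂: 41.05 × 111 = 4556 g.

(b) Volume: 268,000 US gal × 3.785 L/gal = 1,014,380 L.
(b) Alkalinity to neutralize: (143 − 85) = 58 mg/L as CaCO₃ × 1,014,380 L = 58,830 g as CaCO₃.
(b) Equivalents of H⁺ required: 58,830 ÷ 50 g/eq = 1177 eq = 1177 mol HCl.
(b) Mass of HCl: 1177 × 36.5 = 42,950 g.
(b) Mass of 19.5% solution: 42,950 / 0.195 = 220,300 g.
(b) Volume: 220,300 g ÷ 1.16 g/mL = 189,900 mL.

(a) 4.56 kg; (b) 190 L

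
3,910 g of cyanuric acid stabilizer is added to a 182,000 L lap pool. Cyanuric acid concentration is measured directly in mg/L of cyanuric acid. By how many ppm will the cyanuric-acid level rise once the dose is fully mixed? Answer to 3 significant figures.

Rise: 3,910 g / 182,000 L × 1000 = 21.48 mg/L.

21.5 ppm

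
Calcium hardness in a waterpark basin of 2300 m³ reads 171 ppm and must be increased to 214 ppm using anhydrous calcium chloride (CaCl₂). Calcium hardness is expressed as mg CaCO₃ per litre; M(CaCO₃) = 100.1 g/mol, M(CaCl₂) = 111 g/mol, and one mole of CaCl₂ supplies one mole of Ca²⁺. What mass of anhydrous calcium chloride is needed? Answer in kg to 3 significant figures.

110 kg

Volume: 2300 m³ = 2,300,000 L.
Hardness to add: (214 − 171) = 43 mg/L as CaCO₃ × 2,300,000 L = 98,900 g as CaCO₃.
Moles of Ca²⁺ (1 mol Ca²⁺ ≡ 1 mol CaCO₃): 98,900 / 100.1 g/mol = 988 mol.
Mass of CaCl₂: 988 × 111 = 109,700 g.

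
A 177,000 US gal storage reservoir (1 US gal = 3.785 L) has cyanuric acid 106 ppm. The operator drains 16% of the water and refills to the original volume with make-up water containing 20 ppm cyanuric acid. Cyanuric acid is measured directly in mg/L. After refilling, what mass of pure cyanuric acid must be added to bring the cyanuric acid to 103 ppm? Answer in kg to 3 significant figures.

7.21 kg

Volume: 177,000 US gal × 3.785 L/gal = 669,945 L.
After draining 16% and refilling: 106 × 0.84 + 20 × 0.16 = 92.24 ppm.
Deficit to target: 103 − 92.24 = 10.76 mg/L.
Mass: 10.76 mg/L × 669,945 L = 7209 g cyanuric acid.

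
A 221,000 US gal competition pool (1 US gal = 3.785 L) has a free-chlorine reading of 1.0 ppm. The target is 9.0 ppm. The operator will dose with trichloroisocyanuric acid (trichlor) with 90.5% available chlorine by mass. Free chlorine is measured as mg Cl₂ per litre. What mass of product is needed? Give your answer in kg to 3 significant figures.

Volume: 221,000 US gal × 3.785 L/gal = 836,485 L.
Chlorine deficit: 9.0 − 1.0 = 8 ppm = 8 mg/L as Cl₂.
Cl₂ equivalent needed: 8 mg/L × 836,485 L = 6,692,000 mg = 6692 g.
Product at 90.5% available chlorine: 6692 / 0.905 = 7394 g.

7.39 kg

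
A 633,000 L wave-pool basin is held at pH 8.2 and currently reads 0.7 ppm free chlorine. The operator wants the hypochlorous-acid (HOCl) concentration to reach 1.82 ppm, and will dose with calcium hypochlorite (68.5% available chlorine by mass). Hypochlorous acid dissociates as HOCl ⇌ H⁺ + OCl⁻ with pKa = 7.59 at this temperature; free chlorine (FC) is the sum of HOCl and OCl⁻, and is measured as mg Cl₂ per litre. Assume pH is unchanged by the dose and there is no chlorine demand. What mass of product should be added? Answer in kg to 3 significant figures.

[OCl⁻]/[HOCl] = 10^(pH − pKa) = 10^(8.2 − 7.59) = 4.074; fraction as HOCl = 1/(1 + 4.074) = 0.1971.
Free chlorine required for 1.82 ppm HOCl: 1.82 / 0.1971 = 9.234 ppm.
FC to add: 9.234 − 0.7 = 8.534 mg/L as Cl₂.
Cl₂ equivalent: 8.534 mg/L × 633,000 L = 5402 g.
Product at 68.5% available Cl: 5402 / 0.685 = 7886 g.

7.89 kg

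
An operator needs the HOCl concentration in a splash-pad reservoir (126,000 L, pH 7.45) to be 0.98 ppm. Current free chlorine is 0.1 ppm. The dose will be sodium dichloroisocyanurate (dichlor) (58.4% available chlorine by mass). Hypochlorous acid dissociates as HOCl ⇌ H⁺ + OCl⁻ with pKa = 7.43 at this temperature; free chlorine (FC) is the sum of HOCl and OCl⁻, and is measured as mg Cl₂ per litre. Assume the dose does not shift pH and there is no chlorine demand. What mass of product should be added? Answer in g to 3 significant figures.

411 g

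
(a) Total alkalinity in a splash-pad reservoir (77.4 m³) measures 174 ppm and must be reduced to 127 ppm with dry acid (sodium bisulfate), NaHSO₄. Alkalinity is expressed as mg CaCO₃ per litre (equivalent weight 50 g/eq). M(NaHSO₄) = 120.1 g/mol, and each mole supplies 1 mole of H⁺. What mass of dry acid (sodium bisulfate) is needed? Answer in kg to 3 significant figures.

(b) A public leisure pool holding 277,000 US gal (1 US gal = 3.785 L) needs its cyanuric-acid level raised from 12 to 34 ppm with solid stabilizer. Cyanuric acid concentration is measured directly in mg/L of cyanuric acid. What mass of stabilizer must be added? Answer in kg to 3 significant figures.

(a) 8.74 kg; (b) 23.1 kg

(a) Volume: 77.4 m³ = 77,400 L.
(a) Alkalinity to neutralize: (174 − 127) = 47 mg/L as CaCO₃ × 77,400 L = 3638 g as CaCO₃.
(a) Equivalents of H⁺ required: 3638 ÷ 50 g/eq = 72.76 eq = 72.76 mol NaHSO₄.
(a) Mass of NaHSO₄: 72.76 × 120.1 = 8738 g.

(b) Volume: 277,000 US gal × 3.785 L/gal = 1,048,445 L.
(b) CYA to add: (34 − 12) = 22 mg/L × 1,048,445 L = 23,070 g cyanuric acid.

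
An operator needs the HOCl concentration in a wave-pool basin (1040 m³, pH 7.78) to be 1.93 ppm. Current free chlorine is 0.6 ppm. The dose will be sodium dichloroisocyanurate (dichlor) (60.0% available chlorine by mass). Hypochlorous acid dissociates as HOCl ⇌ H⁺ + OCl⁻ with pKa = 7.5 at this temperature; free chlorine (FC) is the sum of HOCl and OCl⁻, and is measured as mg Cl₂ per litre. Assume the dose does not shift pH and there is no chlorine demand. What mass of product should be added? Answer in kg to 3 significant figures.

8.68 kg

Volume: 1040 m³ = 1,040,000 L.
[OCl⁻]/[HOCl] = 10^(pH − pKa) = 10^(7.78 − 7.5) = 1.905; fraction as HOCl = 1/(1 + 1.905) = 0.3442.
Free chlorine required for 1.93 ppm HOCl: 1.93 / 0.3442 = 5.608 ppm.
FC to add: 5.608 − 0.6 = 5.008 mg/L as Cl₂.
Cl₂ equivalent: 5.008 mg/L × 1,040,000 L = 5208 g.
Product at 60.0% available Cl: 5208 / 0.6 = 8680 g.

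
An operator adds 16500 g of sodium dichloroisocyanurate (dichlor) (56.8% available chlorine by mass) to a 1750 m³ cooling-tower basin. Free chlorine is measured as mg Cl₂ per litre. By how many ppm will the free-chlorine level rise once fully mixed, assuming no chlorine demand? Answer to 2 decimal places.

Volume: 1750 m³ = 1,750,000 L.
Available chlorine delivered: 16,500 g × 0.568 = 9372 g as Cl₂.
Concentration rise: 9372 g / 1,750,000 L = 5.355 mg/L = 5.36 ppm.

5.36 ppm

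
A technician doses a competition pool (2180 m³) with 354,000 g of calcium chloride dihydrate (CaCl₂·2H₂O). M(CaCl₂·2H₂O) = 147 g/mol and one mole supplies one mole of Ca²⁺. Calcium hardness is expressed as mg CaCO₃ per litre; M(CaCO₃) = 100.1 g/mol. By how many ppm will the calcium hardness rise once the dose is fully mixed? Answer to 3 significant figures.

111 ppm

Volume: 2180 m³ = 2,180,000 L.
Moles of Ca²⁺: 354,000 g ÷ 147 g/mol = 2408 mol.
As CaCO₃: 2408 mol × 100.1 g/mol = 241,100 g.
Rise: 241,100 g / 2,180,000 L × 1000 = 110.6 mg/L.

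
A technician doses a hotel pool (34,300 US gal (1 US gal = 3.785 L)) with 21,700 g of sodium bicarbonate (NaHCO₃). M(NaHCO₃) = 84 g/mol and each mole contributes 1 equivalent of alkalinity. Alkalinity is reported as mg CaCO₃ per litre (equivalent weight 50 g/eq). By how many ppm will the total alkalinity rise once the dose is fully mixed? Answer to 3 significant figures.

Volume: 34,300 US gal × 3.785 L/gal = 129,826 L.
Moles of NaHCO₃: 21,700 g ÷ 84 g/mol = 258.3 mol → 258.3 eq of alkalinity.
As CaCO₃: 258.3 eq × 50 g/eq = 12,920 g.
Rise: 12,920 g / 129,826 L × 1000 = 99.49 mg/L.

99.5 ppm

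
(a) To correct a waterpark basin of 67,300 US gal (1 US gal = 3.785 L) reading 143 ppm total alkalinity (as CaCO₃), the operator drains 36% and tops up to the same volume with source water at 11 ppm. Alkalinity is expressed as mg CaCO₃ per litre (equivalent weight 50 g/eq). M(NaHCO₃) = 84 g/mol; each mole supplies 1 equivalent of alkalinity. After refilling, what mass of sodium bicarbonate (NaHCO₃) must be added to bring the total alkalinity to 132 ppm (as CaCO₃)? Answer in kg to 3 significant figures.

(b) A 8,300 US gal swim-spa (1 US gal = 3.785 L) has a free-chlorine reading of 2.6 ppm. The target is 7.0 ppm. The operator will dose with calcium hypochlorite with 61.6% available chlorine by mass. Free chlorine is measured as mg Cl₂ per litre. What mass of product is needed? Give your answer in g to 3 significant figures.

(a) 15.6 kg; (b) 224 g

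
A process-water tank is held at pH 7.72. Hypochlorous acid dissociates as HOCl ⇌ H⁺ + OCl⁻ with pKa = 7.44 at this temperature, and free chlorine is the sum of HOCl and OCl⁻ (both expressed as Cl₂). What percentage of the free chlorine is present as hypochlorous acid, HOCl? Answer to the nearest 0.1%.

34.4%

[OCl⁻]/[HOCl] = 10^(pH − pKa) = 10^(7.72 − 7.44) = 10^0.28 = 1.905.
Fraction as HOCl = 1 / (1 + 1.905) = 0.3442.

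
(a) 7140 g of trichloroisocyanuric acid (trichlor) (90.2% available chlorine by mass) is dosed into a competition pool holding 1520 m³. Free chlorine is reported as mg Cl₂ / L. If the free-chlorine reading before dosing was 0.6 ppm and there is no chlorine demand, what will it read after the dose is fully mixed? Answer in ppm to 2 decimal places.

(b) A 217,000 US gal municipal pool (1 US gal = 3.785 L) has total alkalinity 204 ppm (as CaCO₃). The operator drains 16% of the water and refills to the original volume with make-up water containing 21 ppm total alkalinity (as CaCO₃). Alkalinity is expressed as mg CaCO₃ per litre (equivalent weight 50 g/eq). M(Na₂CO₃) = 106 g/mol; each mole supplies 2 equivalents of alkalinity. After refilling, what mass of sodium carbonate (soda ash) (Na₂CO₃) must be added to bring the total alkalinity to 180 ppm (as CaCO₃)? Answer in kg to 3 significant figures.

(a) 4.84 ppm; (b) 4.60 kg

(a) Volume: 1520 m³ = 1,520,000 L.
(a) Available chlorine delivered: 7140 g × 0.902 = 6440 g as Cl₂.
(a) Concentration rise: 6440 g / 1,520,000 L = 4.237 mg/L = 4.24 ppm.
(a) Final FC: 0.6 + 4.24 = 4.84 ppm.

(b) Volume: 217,000 US gal × 3.785 L/gal = 821,345 L.
(b) After draining 16% and refilling: 204 × 0.84 + 21 × 0.16 = 174.72 ppm.
(b) Deficit to target: 180 − 174.72 = 5.28 mg/L.
(b) As CaCO₃: 5.28 mg/L × 821,345 L = 4337 g; ÷ 50 g/eq ÷ 2 = 43.37 mol Na₂CO₃.
(b) Mass: 43.37 × 106 = 4597 g.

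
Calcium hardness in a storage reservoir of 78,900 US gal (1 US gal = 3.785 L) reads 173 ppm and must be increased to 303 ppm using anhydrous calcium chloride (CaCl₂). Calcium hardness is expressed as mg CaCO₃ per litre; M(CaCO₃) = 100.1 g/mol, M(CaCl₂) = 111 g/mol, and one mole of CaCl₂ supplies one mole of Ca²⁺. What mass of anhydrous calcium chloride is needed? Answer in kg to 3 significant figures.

Volume: 78,900 US gal × 3.785 L/gal = 298,636 L.
Hardness to add: (303 − 173) = 130 mg/L as CaCO₃ × 298,636 L = 38,820 g as CaCO₃.
Moles of Ca²⁺ (1 mol Ca²⁺ ≡ 1 mol CaCO₃): 38,820 / 100.1 g/mol = 387.8 mol.
Mass of CaCl₂: 387.8 × 111 = 43,050 g.

43.1 kg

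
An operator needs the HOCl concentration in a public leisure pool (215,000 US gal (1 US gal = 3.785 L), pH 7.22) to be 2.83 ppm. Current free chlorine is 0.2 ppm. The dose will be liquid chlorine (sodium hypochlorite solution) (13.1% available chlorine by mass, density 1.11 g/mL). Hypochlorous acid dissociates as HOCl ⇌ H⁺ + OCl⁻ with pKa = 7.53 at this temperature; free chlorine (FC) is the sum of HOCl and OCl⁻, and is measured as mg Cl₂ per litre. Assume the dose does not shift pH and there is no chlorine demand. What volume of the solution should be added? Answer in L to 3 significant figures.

Volume: 215,000 US gal × 3.785 L/gal = 813,775 L.
[OCl⁻]/[HOCl] = 10^(pH − pKa) = 10^(7.22 − 7.53) = 0.4898; fraction as HOCl = 1/(1 + 0.4898) = 0.6712.
Free chlorine required for 2.83 ppm HOCl: 2.83 / 0.6712 = 4.216 ppm.
FC to add: 4.216 − 0.2 = 4.016 mg/L as Cl₂.
Cl₂ equivalent: 4.016 mg/L × 813,775 L = 3268 g.
Product at 13.1% available Cl: 3268 / 0.131 = 24,950 g.
Volume: 24,950 g ÷ 1.11 g/mL = 22,480 mL.

22.5 L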